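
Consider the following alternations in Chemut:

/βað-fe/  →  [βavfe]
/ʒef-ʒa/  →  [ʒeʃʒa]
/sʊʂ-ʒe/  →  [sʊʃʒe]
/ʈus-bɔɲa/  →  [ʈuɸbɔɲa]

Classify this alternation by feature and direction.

regressive place assimilation

The segment that alternates is /ð/, which surfaces as [v] when adjacent to /f/.
The change dental → labiodental matches the place of the following /f/, identifying this as place assimilation.
Manner and voice are unchanged, so the assimilation is partial, not total.
The same holds elsewhere in the data: /f/ → [ʃ] before /ʒ/ (labiodental → postalveolar, matching postalveolar); /ʂ/ → [ʃ] before /ʒ/ (retroflex → postalveolar, matching postalveolar); /s/ → [ɸ] before /b/ (alveolar → bilabial, matching bilabial) — only place changes, and always toward the following segment.
Since the segment that changes precedes the conditioning segment, the assimilation is regressive.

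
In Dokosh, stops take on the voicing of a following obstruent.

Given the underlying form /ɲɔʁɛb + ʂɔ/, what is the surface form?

[ɲɔʁɛpʂɔ]

The rule targets /b/ (voiced bilabial stop), which sits before the trigger /ʂ/ (voiceless).
A voiceless bilabial stop is [p], so the surface segment is [p].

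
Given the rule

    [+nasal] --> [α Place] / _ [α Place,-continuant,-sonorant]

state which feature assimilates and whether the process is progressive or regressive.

The rule copies the place features (abbreviated [Place]) from the environment onto the target, so the assimilating feature is place.
The conditioning segment sits to the right of the focus bar, meaning the trigger follows the segment that changes — regressive assimilation.

regressive place assimilation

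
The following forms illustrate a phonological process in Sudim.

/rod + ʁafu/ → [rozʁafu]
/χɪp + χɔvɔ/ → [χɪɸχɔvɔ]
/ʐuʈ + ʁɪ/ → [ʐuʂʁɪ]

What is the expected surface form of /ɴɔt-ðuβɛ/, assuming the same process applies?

[ɴɔsðuβɛ]

The data show regressive manner assimilation: /d/ → [z] before /ʁ/; /p/ → [ɸ] before /χ/; /ʈ/ → [ʂ] before /ʁ/. In each pair only manner changes, matching the following consonant, while place and voice stay constant.
/t/ is a voiceless alveolar stop. The following trigger /ð/ is a fricative, so /t/ must become a fricative as well.
Changing only its manner to fricative gives [s] — the voiceless alveolar fricative.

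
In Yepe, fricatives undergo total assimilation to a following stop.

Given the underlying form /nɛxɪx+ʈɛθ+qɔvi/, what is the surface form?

/x/ is the segment targeted by the rule; it sits immediately before /ʈ/, so it assimilates completely and surfaces as [ʈ].
At the second juncture, /θ/ likewise becomes [q] adjacent to /q/.

[nɛxɪʈʈɛqqɔvi]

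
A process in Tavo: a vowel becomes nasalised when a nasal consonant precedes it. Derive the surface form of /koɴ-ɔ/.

/ɔ/ sits next to the nasal /ɴ/ and is therefore nasalised to [ɔ̃].

[koɴɔ̃]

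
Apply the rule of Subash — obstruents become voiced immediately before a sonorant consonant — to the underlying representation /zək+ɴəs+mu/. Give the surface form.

The rule targets /k/ (voiceless velar stop), which sits before the trigger /ɴ/ (voiced).
Changing only its voicing to voiced gives [g] — the voiced velar stop.
At the second juncture, /s/ likewise becomes [z] adjacent to /m/.

[zəgɴəzmu]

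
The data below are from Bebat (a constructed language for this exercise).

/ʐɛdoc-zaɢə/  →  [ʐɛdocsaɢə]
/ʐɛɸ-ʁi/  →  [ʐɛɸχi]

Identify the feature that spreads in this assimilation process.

voicing

Comparing underlying and surface forms, /z/ → [s] is the alternation; the neighbouring /c/ is constant.
/z/ is voiced while /c/ is voiceless; the output [s] is voiceless, matching the trigger — so the feature that spreads is voicing.
The other alternating form patterns the same way: /ʁ/ → [χ] after /ɸ/ (voiced → voiceless, matching voiceless) — only voicing changes, and always toward the preceding segment.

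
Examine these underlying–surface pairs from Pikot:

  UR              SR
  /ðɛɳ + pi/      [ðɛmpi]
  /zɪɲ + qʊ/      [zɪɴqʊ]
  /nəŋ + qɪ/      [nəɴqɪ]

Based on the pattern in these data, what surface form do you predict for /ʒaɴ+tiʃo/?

[ʒantiʃo]

The data show regressive place assimilation: /ɳ/ → [m] before /p/; /ɲ/ → [ɴ] before /q/; /ŋ/ → [ɴ] before /q/. In each pair only place changes, matching the following consonant, while manner and voice stay constant.
The rule targets /ɴ/ (voiced uvular nasal), which sits before the trigger /t/ (alveolar).
Changing only its place to alveolar gives [n] — the voiced alveolar nasal.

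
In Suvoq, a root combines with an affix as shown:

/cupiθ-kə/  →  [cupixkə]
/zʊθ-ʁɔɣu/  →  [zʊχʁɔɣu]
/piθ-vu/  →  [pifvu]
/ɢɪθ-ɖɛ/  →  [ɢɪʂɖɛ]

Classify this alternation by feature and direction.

The segment that alternates is /θ/, which surfaces as [x] when adjacent to /k/.
The change dental → velar matches the place of the following /k/, identifying this as place assimilation.
Manner and voice are unchanged, so the assimilation is partial, not total.
The other alternating forms pattern the same way: /θ/ → [χ] before /ʁ/ (dental → uvular, matching uvular); /θ/ → [f] before /v/ (dental → labiodental, matching labiodental); /θ/ → [ʂ] before /ɖ/ (dental → retroflex, matching retroflex) — only place changes, and always toward the following segment.
Since the segment that changes precedes the conditioning segment, the assimilation is regressive.

regressive place assimilation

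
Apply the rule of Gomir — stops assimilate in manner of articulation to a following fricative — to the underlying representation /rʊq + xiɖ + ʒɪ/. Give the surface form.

[rʊχxiʐʒɪ]

/q/ is a voiceless uvular stop. The following trigger /x/ is a fricative, so /q/ must become a fricative as well.
A voiceless uvular fricative is [χ], so the surface segment is [χ].
The same rule applies at the second boundary: /ɖ/ → [ʐ] next to /ʒ/.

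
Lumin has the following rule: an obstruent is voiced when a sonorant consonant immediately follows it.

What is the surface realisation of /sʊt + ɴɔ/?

The rule targets /t/ (voiceless alveolar stop), which sits before the trigger /ɴ/ (voiced).
The voiced alveolar stop is [d], so /t/ → [d].

[sʊdɴɔ]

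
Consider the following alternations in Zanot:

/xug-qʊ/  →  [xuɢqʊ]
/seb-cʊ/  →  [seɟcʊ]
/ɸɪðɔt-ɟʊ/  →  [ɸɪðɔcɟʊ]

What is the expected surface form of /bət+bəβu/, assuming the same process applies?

The data show regressive place assimilation: /g/ → [ɢ] before /q/; /b/ → [ɟ] before /c/; /t/ → [c] before /ɟ/. In each pair only place changes, matching the following consonant, while manner and voice stay constant.
The rule targets /t/ (voiceless alveolar stop), which sits before the trigger /b/ (bilabial).
A voiceless bilabial stop is [p], so the surface segment is [p].

[bəpbəβu]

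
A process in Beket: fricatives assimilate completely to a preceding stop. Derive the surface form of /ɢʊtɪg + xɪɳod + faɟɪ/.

[ɢʊtɪggɪɳoddaɟɪ]

/x/ is the segment targeted by the rule; it sits immediately after /g/, so it assimilates completely and surfaces as [g].
At the second juncture, /f/ likewise becomes [d] adjacent to /d/.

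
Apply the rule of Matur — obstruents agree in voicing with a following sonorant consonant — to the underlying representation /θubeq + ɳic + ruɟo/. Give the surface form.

[θubeɢɳiɟruɟo]

/q/ is a voiceless uvular stop. The following trigger /ɳ/ is voiced, so /q/ must become voiced as well.
Changing only its voicing to voiced gives [ɢ] — the voiced uvular stop.
The same rule applies at the second boundary: /c/ → [ɟ] next to /r/.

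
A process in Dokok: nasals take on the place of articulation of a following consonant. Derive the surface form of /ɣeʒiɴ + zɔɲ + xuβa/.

[ɣeʒinzɔŋxuβa]

The rule targets /ɴ/ (voiced uvular nasal), which sits before the trigger /z/ (alveolar).
The voiced alveolar nasal is [n], so /ɴ/ → [n].
At the second juncture, /ɲ/ likewise becomes [ŋ] adjacent to /x/.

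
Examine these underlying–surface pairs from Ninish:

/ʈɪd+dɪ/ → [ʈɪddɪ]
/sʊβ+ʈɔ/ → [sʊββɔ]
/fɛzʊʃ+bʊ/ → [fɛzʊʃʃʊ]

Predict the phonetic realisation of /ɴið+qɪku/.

The data show progressive total assimilation (/ʈ/ → [β] after /β/; /b/ → [ʃ] after /ʃ/): in every case the target segment becomes identical to its preceding neighbour, copying more than a single feature.
In [ʈɪddɪ] the two consonants at the boundary are already identical (/d/ + /d/), so the rule applies vacuously and nothing changes.
/q/ is the segment targeted by the rule; it sits immediately after /ð/, so it assimilates completely and surfaces as [ð].

[ɴiððɪku]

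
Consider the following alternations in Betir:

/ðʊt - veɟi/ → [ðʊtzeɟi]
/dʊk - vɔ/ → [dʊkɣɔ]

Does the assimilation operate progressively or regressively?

Underlying /v/ is realised as [z] next to /t/; /t/ itself does not change.
/v/ is labiodental while /t/ is alveolar; the output [z] is alveolar, matching the trigger — so the feature that spreads is place.
The other alternating form patterns the same way: /v/ → [ɣ] after /k/ (labiodental → velar, matching velar) — only place changes, and always toward the preceding segment.
Since the segment that changes follows the conditioning segment, the assimilation is progressive.

progressive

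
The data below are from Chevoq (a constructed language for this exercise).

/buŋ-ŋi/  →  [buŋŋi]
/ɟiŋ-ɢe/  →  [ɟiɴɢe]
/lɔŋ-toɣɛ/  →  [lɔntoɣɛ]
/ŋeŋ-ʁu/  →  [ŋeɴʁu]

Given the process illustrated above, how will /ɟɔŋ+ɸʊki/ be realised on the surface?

[ɟɔmɸʊki]

The data show regressive place assimilation: /ŋ/ → [ɴ] before /ɢ/; /ŋ/ → [n] before /t/; /ŋ/ → [ɴ] before /ʁ/. In each pair only place changes, matching the following consonant, while manner and voice stay constant.
Nothing changes in [buŋŋi]: there the adjacent consonants already agree in place (/ŋ/ and /ŋ/ are both velar), so this form is consistent with the same rule.
The rule targets /ŋ/ (voiced velar nasal), which sits before the trigger /ɸ/ (bilabial).
Changing only its place to bilabial gives [m] — the voiced bilabial nasal.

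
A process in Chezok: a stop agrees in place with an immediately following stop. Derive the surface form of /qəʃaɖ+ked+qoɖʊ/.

/ɖ/ is a voiced retroflex stop. The following trigger /k/ is velar, so /ɖ/ must become velar as well.
A voiced velar stop is [g], so the surface segment is [g].
The same rule applies at the second boundary: /d/ → [ɢ] next to /q/.

[qəʃagkeɢqoɖʊ]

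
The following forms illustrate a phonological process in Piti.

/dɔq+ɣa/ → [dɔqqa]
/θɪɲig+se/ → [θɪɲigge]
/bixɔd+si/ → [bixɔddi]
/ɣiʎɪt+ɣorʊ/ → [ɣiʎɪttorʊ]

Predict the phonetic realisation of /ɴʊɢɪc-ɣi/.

The data show progressive total assimilation (/ɣ/ → [q] after /q/; /s/ → [g] after /g/; /s/ → [d] after /d/; /ɣ/ → [t] after /t/): in every case the target segment becomes identical to its preceding neighbour, copying more than a single feature.
/ɣ/ is the segment targeted by the rule; it sits immediately after /c/, so it assimilates completely and surfaces as [c].

[ɴʊɢɪcci]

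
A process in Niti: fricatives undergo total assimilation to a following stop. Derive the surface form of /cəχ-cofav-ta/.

/χ/ is the segment targeted by the rule; it sits immediately before /c/, so it assimilates completely and surfaces as [c].
At the second juncture, /v/ likewise becomes [t] adjacent to /t/.

[cəccofatta]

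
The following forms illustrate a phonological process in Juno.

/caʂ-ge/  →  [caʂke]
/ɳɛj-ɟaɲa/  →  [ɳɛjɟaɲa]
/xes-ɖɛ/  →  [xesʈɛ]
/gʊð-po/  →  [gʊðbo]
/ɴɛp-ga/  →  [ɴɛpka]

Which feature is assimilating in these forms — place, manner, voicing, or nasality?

Underlying /g/ is realised as [k] next to /ʂ/; /ʂ/ itself does not change.
/g/ is voiced while /ʂ/ is voiceless; the output [k] is voiceless, matching the trigger — so the feature that spreads is voicing.
The same holds elsewhere in the data: /ɖ/ → [ʈ] after /s/ (voiced → voiceless, matching voiceless); /p/ → [b] after /ð/ (voiceless → voiced, matching voiced); /g/ → [k] after /p/ (voiced → voiceless, matching voiceless) — only voicing changes, and always toward the preceding segment.
Nothing changes in [ɳɛjɟaɲa]: there the adjacent consonants already agree in voicing (/ɟ/ and /j/ are both voiced), so this form is consistent with the same rule.

voicing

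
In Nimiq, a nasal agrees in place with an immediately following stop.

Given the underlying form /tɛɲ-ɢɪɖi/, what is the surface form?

[tɛɴɢɪɖi]

The rule targets /ɲ/ (voiced palatal nasal), which sits before the trigger /ɢ/ (uvular).
A voiced uvular nasal is [ɴ], so the surface segment is [ɴ].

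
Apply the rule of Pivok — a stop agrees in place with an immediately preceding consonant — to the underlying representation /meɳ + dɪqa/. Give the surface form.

The rule targets /d/ (voiced alveolar stop), which sits after the trigger /ɳ/ (retroflex).
The voiced retroflex stop is [ɖ], so /d/ → [ɖ].

[meɳɖɪqa]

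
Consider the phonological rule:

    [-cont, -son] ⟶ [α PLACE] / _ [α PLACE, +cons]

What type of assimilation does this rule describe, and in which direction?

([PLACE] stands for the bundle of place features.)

The shared variable α links the value of the place features (abbreviated [PLACE]) on the target to the same value on the neighbouring segment, so place is the feature that assimilates.
Since the environment is written after the underscore, the trigger follows the target; the direction is regressive.

regressive place assimilation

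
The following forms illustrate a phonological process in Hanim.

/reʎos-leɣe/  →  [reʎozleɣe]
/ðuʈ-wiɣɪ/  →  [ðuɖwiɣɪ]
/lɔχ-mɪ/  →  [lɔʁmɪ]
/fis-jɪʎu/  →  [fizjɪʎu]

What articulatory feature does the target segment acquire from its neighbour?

voicing

Underlying /s/ is realised as [z] next to /l/; /l/ itself does not change.
The change voiceless → voiced matches the voicing of the following /l/, identifying this as voicing assimilation.
Checking the remaining alternations: /ʈ/ → [ɖ] before /w/ (voiceless → voiced, matching voiced); /χ/ → [ʁ] before /m/ (voiceless → voiced, matching voiced); /s/ → [z] before /j/ (voiceless → voiced, matching voiced) — only voicing changes, and always toward the following segment.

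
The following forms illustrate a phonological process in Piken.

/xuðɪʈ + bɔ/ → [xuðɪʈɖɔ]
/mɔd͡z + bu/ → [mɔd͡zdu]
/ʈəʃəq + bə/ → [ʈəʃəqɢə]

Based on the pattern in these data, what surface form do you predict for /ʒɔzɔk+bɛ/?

[ʒɔzɔkgɛ]

The data show progressive place assimilation: /b/ → [ɖ] after /ʈ/; /b/ → [d] after /d͡z/; /b/ → [ɢ] after /q/. In each pair only place changes, matching the preceding consonant, while manner and voice stay constant.
The rule targets /b/ (voiced bilabial stop), which sits after the trigger /k/ (velar).
The voiced velar stop is [g], so /b/ → [g].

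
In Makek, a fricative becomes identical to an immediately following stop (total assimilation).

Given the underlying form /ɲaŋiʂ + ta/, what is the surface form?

[ɲaŋitta]

/ʂ/ is the segment targeted by the rule; it sits immediately before /t/, so it assimilates completely and surfaces as [t].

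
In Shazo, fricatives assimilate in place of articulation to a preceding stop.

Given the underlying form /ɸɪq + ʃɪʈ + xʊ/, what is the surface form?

The rule targets /ʃ/ (voiceless postalveolar fricative), which sits after the trigger /q/ (uvular).
Changing only its place to uvular gives [χ] — the voiceless uvular fricative.
At the second juncture, /x/ likewise becomes [ʂ] adjacent to /ʈ/.

[ɸɪqχɪʈʂʊ]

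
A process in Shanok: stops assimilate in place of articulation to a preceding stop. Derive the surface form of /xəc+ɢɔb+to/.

The rule targets /ɢ/ (voiced uvular stop), which sits after the trigger /c/ (palatal).
The voiced palatal stop is [ɟ], so /ɢ/ → [ɟ].
At the second juncture, /t/ likewise becomes [p] adjacent to /b/.

[xəcɟɔbpo]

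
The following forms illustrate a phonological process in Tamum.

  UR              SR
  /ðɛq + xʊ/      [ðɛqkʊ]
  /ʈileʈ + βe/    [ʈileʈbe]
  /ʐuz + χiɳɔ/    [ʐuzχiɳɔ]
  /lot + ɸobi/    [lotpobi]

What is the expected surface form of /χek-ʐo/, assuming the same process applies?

The data show progressive manner assimilation: /x/ → [k] after /q/; /β/ → [b] after /ʈ/; /ɸ/ → [p] after /t/. In each pair only manner changes, matching the preceding consonant, while place and voice stay constant.
No alternation appears in [ʐuzχiɳɔ]: there the adjacent consonants already agree in manner (/χ/ and /z/ are both fricatives), so this form is consistent with the same rule.
The rule targets /ʐ/ (voiced retroflex fricative), which sits after the trigger /k/ (stop).
A voiced retroflex stop is [ɖ], so the surface segment is [ɖ].

[χekɖo]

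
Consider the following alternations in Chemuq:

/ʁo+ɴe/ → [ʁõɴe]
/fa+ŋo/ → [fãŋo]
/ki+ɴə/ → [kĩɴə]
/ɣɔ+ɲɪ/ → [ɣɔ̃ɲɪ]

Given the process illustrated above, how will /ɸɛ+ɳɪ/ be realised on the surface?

The data show regressive nasality assimilation (vowel nasalisation): /o/ → [õ] before /ɴ/; /a/ → [ã] before /ŋ/; /i/ → [ĩ] before /ɴ/; /ɔ/ → [ɔ̃] before /ɲ/ — a vowel is nasalised by an immediately following nasal consonant.
The vowel /ɛ/ is adjacent to the following nasal /ɳ/, so it acquires [+nasal] and surfaces as [ɛ̃].

[ɸɛ̃ɳɪ]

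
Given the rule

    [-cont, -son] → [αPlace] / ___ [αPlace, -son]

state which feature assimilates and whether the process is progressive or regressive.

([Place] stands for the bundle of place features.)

The rule copies the place features (abbreviated [Place]) from the environment onto the target, so the assimilating feature is place.
The conditioning segment sits to the right of the focus bar, meaning the trigger follows the segment that changes — regressive assimilation.

regressive place assimilation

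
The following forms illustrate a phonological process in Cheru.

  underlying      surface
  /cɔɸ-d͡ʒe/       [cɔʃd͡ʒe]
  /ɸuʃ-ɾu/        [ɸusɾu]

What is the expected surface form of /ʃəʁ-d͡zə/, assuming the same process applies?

[ʃəzd͡zə]

The data show regressive place assimilation: /ɸ/ → [ʃ] before /d͡ʒ/; /ʃ/ → [s] before /ɾ/. In each pair only place changes, matching the following consonant, while manner and voice stay constant.
/ʁ/ is a voiced uvular fricative. The following trigger /d͡z/ is alveolar, so /ʁ/ must become alveolar as well.
A voiced alveolar fricative is [z], so the surface segment is [z].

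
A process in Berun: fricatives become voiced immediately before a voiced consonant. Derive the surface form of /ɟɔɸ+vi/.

[ɟɔβvi]

The rule targets /ɸ/ (voiceless bilabial fricative), which sits before the trigger /v/ (voiced).
A voiced bilabial fricative is [β], so the surface segment is [β].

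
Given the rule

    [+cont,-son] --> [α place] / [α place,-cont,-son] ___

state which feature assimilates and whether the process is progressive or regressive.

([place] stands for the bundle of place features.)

progressive place assimilation

The shared variable α links the value of the place features (abbreviated [place]) on the target to the same value on the neighbouring segment, so place is the feature that assimilates.
The conditioning segment sits to the left of the focus bar, meaning the trigger precedes the segment that changes — progressive assimilation.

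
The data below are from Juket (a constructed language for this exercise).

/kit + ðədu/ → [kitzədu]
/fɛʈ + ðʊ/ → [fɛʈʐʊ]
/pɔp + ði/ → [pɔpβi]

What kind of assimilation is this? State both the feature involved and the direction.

The segment that alternates is /ð/, which surfaces as [z] when adjacent to /t/.
The change dental → alveolar matches the place of the preceding /t/, identifying this as place assimilation.
Manner and voice are unchanged, so the assimilation is partial, not total.
The same holds elsewhere in the data: /ð/ → [ʐ] after /ʈ/ (dental → retroflex, matching retroflex); /ð/ → [β] after /p/ (dental → bilabial, matching bilabial) — only place changes, and always toward the preceding segment.
The trigger is the preceding segment, so the direction is progressive (perseverative).

progressive place assimilation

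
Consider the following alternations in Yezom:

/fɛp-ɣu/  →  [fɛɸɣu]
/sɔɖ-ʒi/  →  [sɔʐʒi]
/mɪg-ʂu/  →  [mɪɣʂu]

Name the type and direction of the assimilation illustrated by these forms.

regressive manner assimilation

The segment that alternates is /p/, which surfaces as [ɸ] when adjacent to /ɣ/.
/p/ is a stop while /ɣ/ is a fricative; the output [ɸ] is a fricative, matching the trigger — so the feature that spreads is manner.
Place and voice are unchanged, so the assimilation is partial, not total.
The same holds elsewhere in the data: /ɖ/ → [ʐ] before /ʒ/ (stop → fricative, matching a fricative); /g/ → [ɣ] before /ʂ/ (stop → fricative, matching a fricative) — only manner changes, and always toward the following segment.
Since the segment that changes precedes the conditioning segment, the assimilation is regressive.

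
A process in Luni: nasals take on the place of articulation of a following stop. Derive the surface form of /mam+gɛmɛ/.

[maŋgɛmɛ]

The rule targets /m/ (voiced bilabial nasal), which sits before the trigger /g/ (velar).
Changing only its place to velar gives [ŋ] — the voiced velar nasal.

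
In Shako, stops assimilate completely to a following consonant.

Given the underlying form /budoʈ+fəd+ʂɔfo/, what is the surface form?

/ʈ/ is the segment targeted by the rule; it sits immediately before /f/, so it assimilates completely and surfaces as [f].
The same rule applies at the second boundary: /d/ → [ʂ] next to /ʂ/.

[budoffəʂʂɔfo]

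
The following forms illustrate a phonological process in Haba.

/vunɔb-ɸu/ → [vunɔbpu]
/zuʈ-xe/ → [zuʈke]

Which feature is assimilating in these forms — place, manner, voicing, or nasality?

manner

Underlying /ɸ/ is realised as [p] next to /b/; /b/ itself does not change.
The change fricative → stop matches the manner of the preceding /b/, identifying this as manner assimilation.
The same holds elsewhere in the data: /x/ → [k] after /ʈ/ (fricative → stop, matching a stop) — only manner changes, and always toward the preceding segment.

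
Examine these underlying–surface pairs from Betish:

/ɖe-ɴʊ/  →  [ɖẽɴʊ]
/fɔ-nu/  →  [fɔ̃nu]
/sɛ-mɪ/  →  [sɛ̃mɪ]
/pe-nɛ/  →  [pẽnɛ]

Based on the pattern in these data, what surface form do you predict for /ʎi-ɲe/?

The data show regressive nasality assimilation (vowel nasalisation): /e/ → [ẽ] before /ɴ/; /ɔ/ → [ɔ̃] before /n/; /ɛ/ → [ɛ̃] before /m/; /e/ → [ẽ] before /n/ — a vowel is nasalised by an immediately following nasal consonant.
The vowel /i/ is adjacent to the following nasal /ɲ/, so it acquires [+nasal] and surfaces as [ĩ].

[ʎĩɲe]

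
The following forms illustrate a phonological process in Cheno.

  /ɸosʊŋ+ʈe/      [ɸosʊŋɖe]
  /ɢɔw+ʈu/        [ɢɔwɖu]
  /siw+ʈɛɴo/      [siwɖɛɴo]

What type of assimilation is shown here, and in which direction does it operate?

progressive voicing assimilation

Comparing underlying and surface forms, /ʈ/ → [ɖ] is the alternation; the neighbouring /ŋ/ is constant.
/ʈ/ is voiceless while /ŋ/ is voiced; the output [ɖ] is voiced, matching the trigger — so the feature that spreads is voicing.
Place and manner are unchanged, so the assimilation is partial, not total.
The same holds elsewhere in the data: /ʈ/ → [ɖ] after /w/ (voiceless → voiced, matching voiced) — only voicing changes, and always toward the preceding segment.
Since the segment that changes follows the conditioning segment, the assimilation is progressive.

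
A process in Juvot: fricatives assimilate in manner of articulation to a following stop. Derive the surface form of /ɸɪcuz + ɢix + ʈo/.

[ɸɪcudɢikʈo]

The rule targets /z/ (voiced alveolar fricative), which sits before the trigger /ɢ/ (stop).
Changing only its manner to stop gives [d] — the voiced alveolar stop.
The same rule applies at the second boundary: /x/ → [k] next to /ʈ/.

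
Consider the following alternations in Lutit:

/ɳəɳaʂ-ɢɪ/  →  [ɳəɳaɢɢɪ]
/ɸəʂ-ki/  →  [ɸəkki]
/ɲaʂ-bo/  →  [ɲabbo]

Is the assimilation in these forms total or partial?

The segment that alternates is /ʂ/, which surfaces as [ɢ] when adjacent to /ɢ/.
The output [ɢ] is identical to the trigger /ɢ/ — every feature (place, manner, voicing) has been copied — so this is total assimilation.
The other forms behave the same way: /ʂ/ → [k] before /k/; /ʂ/ → [b] before /b/ — in each case the output is a copy of the following consonant.

total assimilation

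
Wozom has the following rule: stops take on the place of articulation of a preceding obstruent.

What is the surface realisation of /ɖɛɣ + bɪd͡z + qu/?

[ɖɛɣgɪd͡ztu]

/b/ is a voiced bilabial stop. The preceding trigger /ɣ/ is velar, so /b/ must become velar as well.
The voiced velar stop is [g], so /b/ → [g].
The same rule applies at the second boundary: /q/ → [t] next to /d͡z/.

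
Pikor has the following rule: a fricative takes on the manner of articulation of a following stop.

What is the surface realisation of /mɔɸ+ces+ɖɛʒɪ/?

/ɸ/ is a voiceless bilabial fricative. The following trigger /c/ is a stop, so /ɸ/ must become a stop as well.
The voiceless bilabial stop is [p], so /ɸ/ → [p].
The same rule applies at the second boundary: /s/ → [t] next to /ɖ/.

[mɔpcetɖɛʒɪ]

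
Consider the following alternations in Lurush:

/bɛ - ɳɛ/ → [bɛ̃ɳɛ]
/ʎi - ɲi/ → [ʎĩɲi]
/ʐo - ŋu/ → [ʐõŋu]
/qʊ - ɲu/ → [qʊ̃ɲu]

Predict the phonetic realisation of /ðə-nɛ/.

[ðə̃nɛ]

The data show regressive nasality assimilation (vowel nasalisation): /ɛ/ → [ɛ̃] before /ɳ/; /i/ → [ĩ] before /ɲ/; /o/ → [õ] before /ŋ/; /ʊ/ → [ʊ̃] before /ɲ/ — a vowel is nasalised by an immediately following nasal consonant.
/ə/ sits next to the nasal /n/ and is therefore nasalised to [ə̃].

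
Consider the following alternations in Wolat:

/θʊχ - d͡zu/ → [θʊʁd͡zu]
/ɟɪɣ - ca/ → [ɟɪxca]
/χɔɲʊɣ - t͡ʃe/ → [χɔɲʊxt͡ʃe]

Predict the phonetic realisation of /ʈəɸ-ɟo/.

The data show regressive voicing assimilation: /χ/ → [ʁ] before /d͡z/; /ɣ/ → [x] before /c/; /ɣ/ → [x] before /t͡ʃ/. In each pair only voicing changes, matching the following consonant, while place and manner stay constant.
The rule targets /ɸ/ (voiceless bilabial fricative), which sits before the trigger /ɟ/ (voiced).
The voiced bilabial fricative is [β], so /ɸ/ → [β].

[ʈəβɟo]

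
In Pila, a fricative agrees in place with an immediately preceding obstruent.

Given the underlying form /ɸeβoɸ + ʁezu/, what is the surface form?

[ɸeβoɸβezu]

The rule targets /ʁ/ (voiced uvular fricative), which sits after the trigger /ɸ/ (bilabial).
The voiced bilabial fricative is [β], so /ʁ/ → [β].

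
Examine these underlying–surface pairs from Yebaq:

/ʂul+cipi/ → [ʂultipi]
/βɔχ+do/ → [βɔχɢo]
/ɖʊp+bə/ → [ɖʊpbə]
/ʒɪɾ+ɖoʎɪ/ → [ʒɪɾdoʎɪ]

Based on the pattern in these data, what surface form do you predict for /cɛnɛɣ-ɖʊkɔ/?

The data show progressive place assimilation: /c/ → [t] after /l/; /d/ → [ɢ] after /χ/; /ɖ/ → [d] after /ɾ/. In each pair only place changes, matching the preceding consonant, while manner and voice stay constant.
Nothing changes in [ɖʊpbə]: there the adjacent consonants already agree in place (/b/ and /p/ are both bilabial), so this form is consistent with the same rule.
The rule targets /ɖ/ (voiced retroflex stop), which sits after the trigger /ɣ/ (velar).
The voiced velar stop is [g], so /ɖ/ → [g].

[cɛnɛɣgʊkɔ]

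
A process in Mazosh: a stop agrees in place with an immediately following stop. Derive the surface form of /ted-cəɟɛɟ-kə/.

[teɟcəɟɛgkə]

/d/ is a voiced alveolar stop. The following trigger /c/ is palatal, so /d/ must become palatal as well.
Changing only its place to palatal gives [ɟ] — the voiced palatal stop.
The same rule applies at the second boundary: /ɟ/ → [g] next to /k/.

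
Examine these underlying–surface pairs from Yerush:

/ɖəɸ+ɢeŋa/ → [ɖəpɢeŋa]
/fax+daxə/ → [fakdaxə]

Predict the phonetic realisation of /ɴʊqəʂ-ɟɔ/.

The data show regressive manner assimilation: /ɸ/ → [p] before /ɢ/; /x/ → [k] before /d/. In each pair only manner changes, matching the following consonant, while place and voice stay constant.
/ʂ/ is a voiceless retroflex fricative. The following trigger /ɟ/ is a stop, so /ʂ/ must become a stop as well.
The voiceless retroflex stop is [ʈ], so /ʂ/ → [ʈ].

[ɴʊqəʈɟɔ]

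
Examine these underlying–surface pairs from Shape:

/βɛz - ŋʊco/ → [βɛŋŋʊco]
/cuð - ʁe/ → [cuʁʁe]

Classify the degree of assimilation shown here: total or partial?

total assimilation

Underlying /z/ is realised as [ŋ] next to /ŋ/; /ŋ/ itself does not change.
The output [ŋ] is identical to the trigger /ŋ/ — every feature (place, manner, voicing) has been copied — so this is total assimilation.
The other form behaves the same way: /ð/ → [ʁ] before /ʁ/ — in each case the output is a copy of the following consonant.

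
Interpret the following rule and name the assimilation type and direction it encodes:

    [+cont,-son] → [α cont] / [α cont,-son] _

progressive manner assimilation

The rule copies [cont] (continuancy) from the environment onto the target fricatives; since [±cont] encodes the stop/fricative manner contrast, the assimilating dimension is manner.
Since the environment is written before the underscore, the trigger precedes the target; the direction is progressive.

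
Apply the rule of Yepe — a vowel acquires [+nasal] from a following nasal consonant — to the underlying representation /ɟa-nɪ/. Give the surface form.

[ɟãnɪ]

/a/ sits next to the nasal /n/ and is therefore nasalised to [ã].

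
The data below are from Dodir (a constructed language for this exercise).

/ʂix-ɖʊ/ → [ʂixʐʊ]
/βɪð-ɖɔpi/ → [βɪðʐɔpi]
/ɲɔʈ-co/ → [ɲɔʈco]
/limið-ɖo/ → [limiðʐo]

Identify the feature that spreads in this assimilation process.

The segment that alternates is /ɖ/, which surfaces as [ʐ] when adjacent to /x/.
The change stop → fricative matches the manner of the preceding /x/, identifying this as manner assimilation.
The same holds elsewhere in the data: /ɖ/ → [ʐ] after /ð/ (stop → fricative, matching a fricative) — only manner changes, and always toward the preceding segment.
Nothing changes in [ɲɔʈco]: there the adjacent consonants already agree in manner (/c/ and /ʈ/ are both stops), so this form is consistent with the same rule.

manner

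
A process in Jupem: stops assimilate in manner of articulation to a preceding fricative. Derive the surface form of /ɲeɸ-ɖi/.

[ɲeɸʐi]

The rule targets /ɖ/ (voiced retroflex stop), which sits after the trigger /ɸ/ (fricative).
The voiced retroflex fricative is [ʐ], so /ɖ/ → [ʐ].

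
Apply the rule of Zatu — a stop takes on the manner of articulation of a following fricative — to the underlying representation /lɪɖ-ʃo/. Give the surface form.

[lɪʐʃo]

The rule targets /ɖ/ (voiced retroflex stop), which sits before the trigger /ʃ/ (fricative).
Changing only its manner to fricative gives [ʐ] — the voiced retroflex fricative.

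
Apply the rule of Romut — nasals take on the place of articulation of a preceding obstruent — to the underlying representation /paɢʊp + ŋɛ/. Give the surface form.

[paɢʊpmɛ]

/ŋ/ is a voiced velar nasal. The preceding trigger /p/ is bilabial, so /ŋ/ must become bilabial as well.
A voiced bilabial nasal is [m], so the surface segment is [m].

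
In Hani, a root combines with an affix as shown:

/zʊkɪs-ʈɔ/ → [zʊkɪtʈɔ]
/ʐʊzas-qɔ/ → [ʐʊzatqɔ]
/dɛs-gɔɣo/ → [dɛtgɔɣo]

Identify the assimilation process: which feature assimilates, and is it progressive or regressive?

regressive manner assimilation

The segment that alternates is /s/, which surfaces as [t] when adjacent to /ʈ/.
The change fricative → stop matches the manner of the following /ʈ/, identifying this as manner assimilation.
Place and voice are unchanged, so the assimilation is partial, not total.
Checking the remaining alternations: /s/ → [t] before /q/ (fricative → stop, matching a stop); /s/ → [t] before /g/ (fricative → stop, matching a stop) — only manner changes, and always toward the following segment.
Since the segment that changes precedes the conditioning segment, the assimilation is regressive.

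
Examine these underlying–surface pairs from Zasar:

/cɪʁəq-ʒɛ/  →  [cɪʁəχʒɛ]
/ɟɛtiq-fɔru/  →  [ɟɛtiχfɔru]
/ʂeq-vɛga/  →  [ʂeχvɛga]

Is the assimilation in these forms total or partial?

partial assimilation

Underlying /q/ is realised as [χ] next to /ʒ/; /ʒ/ itself does not change.
The change stop → fricative matches the manner of the following /ʒ/, identifying this as manner assimilation.
Place and voice are unchanged, so the assimilation is partial, not total.
The other alternating forms pattern the same way: /q/ → [χ] before /f/ (stop → fricative, matching a fricative); /q/ → [χ] before /v/ (stop → fricative, matching a fricative) — only manner changes, and always toward the following segment.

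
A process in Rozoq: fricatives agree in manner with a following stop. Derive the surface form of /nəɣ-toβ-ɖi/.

[nəgtobɖi]

/ɣ/ is a voiced velar fricative. The following trigger /t/ is a stop, so /ɣ/ must become a stop as well.
The voiced velar stop is [g], so /ɣ/ → [g].
The same rule applies at the second boundary: /β/ → [b] next to /ɖ/.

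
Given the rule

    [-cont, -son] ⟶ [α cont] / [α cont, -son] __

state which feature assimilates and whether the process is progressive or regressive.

The shared variable α links the value of [cont] on the target to that of the neighbouring obstruent. [cont] distinguishes stops from fricatives — a manner-of-articulation feature — so this is manner assimilation.
The conditioning segment sits to the left of the focus bar, meaning the trigger precedes the segment that changes — progressive assimilation.

progressive manner assimilation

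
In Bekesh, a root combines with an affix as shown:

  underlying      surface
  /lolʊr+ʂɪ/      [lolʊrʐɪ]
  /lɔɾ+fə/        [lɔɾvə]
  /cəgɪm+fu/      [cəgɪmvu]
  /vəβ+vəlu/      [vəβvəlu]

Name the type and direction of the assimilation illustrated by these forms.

progressive voicing assimilation

Comparing underlying and surface forms, /ʂ/ → [ʐ] is the alternation; the neighbouring /r/ is constant.
The change voiceless → voiced matches the voicing of the preceding /r/, identifying this as voicing assimilation.
Place and manner are unchanged, so the assimilation is partial, not total.
The same holds elsewhere in the data: /f/ → [v] after /ɾ/ (voiceless → voiced, matching voiced); /f/ → [v] after /m/ (voiceless → voiced, matching voiced) — only voicing changes, and always toward the preceding segment.
No alternation appears in [vəβvəlu]: there the adjacent consonants already agree in voicing (/v/ and /β/ are both voiced), so this form is consistent with the same rule.
Since the segment that changes follows the conditioning segment, the assimilation is progressive.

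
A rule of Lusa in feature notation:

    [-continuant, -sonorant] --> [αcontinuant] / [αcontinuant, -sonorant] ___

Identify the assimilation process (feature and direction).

The shared variable α links the value of [continuant] on the target to that of the neighbouring obstruent. [continuant] distinguishes stops from fricatives — a manner-of-articulation feature — so this is manner assimilation.
The conditioning segment sits to the left of the focus bar, meaning the trigger precedes the segment that changes — progressive assimilation.

progressive manner assimilation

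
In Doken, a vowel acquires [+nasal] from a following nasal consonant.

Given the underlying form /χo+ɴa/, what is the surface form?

/o/ sits next to the nasal /ɴ/ and is therefore nasalised to [õ].

[χõɴa]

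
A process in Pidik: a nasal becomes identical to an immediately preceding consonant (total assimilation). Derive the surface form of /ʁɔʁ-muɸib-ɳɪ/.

[ʁɔʁʁuɸibbɪ]

/m/ is the segment targeted by the rule; it sits immediately after /ʁ/, so it assimilates completely and surfaces as [ʁ].
At the second juncture, /ɳ/ likewise becomes [b] adjacent to /b/.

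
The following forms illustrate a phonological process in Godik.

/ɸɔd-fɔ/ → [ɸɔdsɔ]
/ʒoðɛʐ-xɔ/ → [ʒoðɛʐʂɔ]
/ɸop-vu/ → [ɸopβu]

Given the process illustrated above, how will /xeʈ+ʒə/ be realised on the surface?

[xeʈʐə]

The data show progressive place assimilation: /f/ → [s] after /d/; /x/ → [ʂ] after /ʐ/; /v/ → [β] after /p/. In each pair only place changes, matching the preceding consonant, while manner and voice stay constant.
The rule targets /ʒ/ (voiced postalveolar fricative), which sits after the trigger /ʈ/ (retroflex).
Changing only its place to retroflex gives [ʐ] — the voiced retroflex fricative.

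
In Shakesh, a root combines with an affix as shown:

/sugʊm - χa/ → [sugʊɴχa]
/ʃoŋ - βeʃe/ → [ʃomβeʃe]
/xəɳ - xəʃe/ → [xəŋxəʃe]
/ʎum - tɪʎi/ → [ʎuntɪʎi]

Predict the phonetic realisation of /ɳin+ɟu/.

The data show regressive place assimilation: /m/ → [ɴ] before /χ/; /ŋ/ → [m] before /β/; /ɳ/ → [ŋ] before /x/; /m/ → [n] before /t/. In each pair only place changes, matching the following consonant, while manner and voice stay constant.
/n/ is a voiced alveolar nasal. The following trigger /ɟ/ is palatal, so /n/ must become palatal as well.
A voiced palatal nasal is [ɲ], so the surface segment is [ɲ].

[ɳiɲɟu]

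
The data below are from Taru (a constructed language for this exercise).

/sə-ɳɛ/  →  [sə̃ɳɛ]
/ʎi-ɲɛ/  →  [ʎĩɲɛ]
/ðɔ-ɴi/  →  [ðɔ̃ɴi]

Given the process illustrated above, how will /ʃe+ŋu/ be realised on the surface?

[ʃẽŋu]

The data show regressive nasality assimilation (vowel nasalisation): /ə/ → [ə̃] before /ɳ/; /i/ → [ĩ] before /ɲ/; /ɔ/ → [ɔ̃] before /ɴ/ — a vowel is nasalised by an immediately following nasal consonant.
The vowel /e/ is adjacent to the following nasal /ŋ/, so it acquires [+nasal] and surfaces as [ẽ].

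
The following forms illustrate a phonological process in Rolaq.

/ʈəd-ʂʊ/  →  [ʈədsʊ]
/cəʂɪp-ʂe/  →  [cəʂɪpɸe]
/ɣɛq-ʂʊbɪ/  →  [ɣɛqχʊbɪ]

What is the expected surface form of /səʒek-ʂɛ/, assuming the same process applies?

The data show progressive place assimilation: /ʂ/ → [s] after /d/; /ʂ/ → [ɸ] after /p/; /ʂ/ → [χ] after /q/. In each pair only place changes, matching the preceding consonant, while manner and voice stay constant.
/ʂ/ is a voiceless retroflex fricative. The preceding trigger /k/ is velar, so /ʂ/ must become velar as well.
Changing only its place to velar gives [x] — the voiceless velar fricative.

[səʒekxɛ]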